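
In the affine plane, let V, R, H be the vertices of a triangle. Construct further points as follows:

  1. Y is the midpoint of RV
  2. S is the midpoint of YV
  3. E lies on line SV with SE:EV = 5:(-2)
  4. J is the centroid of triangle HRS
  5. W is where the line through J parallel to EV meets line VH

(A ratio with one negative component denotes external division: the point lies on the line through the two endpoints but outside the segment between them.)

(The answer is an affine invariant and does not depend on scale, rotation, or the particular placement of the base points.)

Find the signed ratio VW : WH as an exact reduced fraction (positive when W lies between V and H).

VW:WH = 1/2

Assign V = (0, 0), R = (1, 0), H = (0, 1) — the answer is frame-independent, so this choice is without loss of generality.
1. Y is the midpoint of RV ⇒ Y = (1/2, 0)
2. S is the midpoint of YV ⇒ S = (1/4, 0)
3. E lies on line SV with SE:EV = 5:(-2) ⇒ E = (-1/6, 0)
4. J is the centroid of triangle HRS ⇒ J = (5/12, 1/3)
5. W is where the line through J parallel to EV meets line VH ⇒ W = (0, 1/3)
W = V + t·(H−V) with t = 1/3, so VW:WH = t:(1−t) = 1/3:2/3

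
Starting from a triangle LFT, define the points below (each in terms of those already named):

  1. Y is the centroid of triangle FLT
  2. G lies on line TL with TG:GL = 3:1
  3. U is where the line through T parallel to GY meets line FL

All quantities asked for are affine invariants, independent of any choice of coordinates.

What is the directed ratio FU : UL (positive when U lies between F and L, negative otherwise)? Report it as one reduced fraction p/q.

Work in coordinates with L = (0, 0), F = (1, 0), T = (0, 1).
1. Y is the centroid of triangle FLT ⇒ Y = (1/3, 1/3)
2. G lies on line TL with TG:GL = 3:1 ⇒ G = (0, 1/4)
3. U is where the line through T parallel to GY meets line FL ⇒ U = (-4, 0)
U = F + t·(L−F) with t = 5, so FU:UL = t:(1−t) = 5:-4

FU:UL = -5/4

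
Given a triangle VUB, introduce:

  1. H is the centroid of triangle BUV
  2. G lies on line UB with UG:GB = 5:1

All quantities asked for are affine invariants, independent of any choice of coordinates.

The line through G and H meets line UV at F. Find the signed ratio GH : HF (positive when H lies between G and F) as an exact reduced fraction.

GH:HF = 3/2

Assign V = (0, 0), U = (1, 0), B = (0, 1) — the answer is frame-independent, so this choice is without loss of generality.
1. H is the centroid of triangle BUV ⇒ H = (1/3, 1/3)
2. G lies on line UB with UG:GB = 5:1 ⇒ G = (1/6, 5/6)
line GH meets UV at F = (4/9, 0)
H = G + t·(F−G) with t = 3/5, so GH:HF = 3/5:2/5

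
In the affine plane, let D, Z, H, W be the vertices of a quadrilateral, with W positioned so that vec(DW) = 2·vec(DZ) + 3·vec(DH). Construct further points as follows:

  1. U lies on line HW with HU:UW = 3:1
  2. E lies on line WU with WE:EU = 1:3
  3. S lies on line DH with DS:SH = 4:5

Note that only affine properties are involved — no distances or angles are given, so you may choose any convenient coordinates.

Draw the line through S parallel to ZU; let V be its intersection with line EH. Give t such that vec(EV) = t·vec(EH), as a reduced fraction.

Assign D = (0, 0), Z = (1, 0), H = (0, 1), W = (2, 3) — the answer is frame-independent, so this choice is without loss of generality.
1. U lies on line HW with HU:UW = 3:1 ⇒ U = (3/2, 5/2)
2. E lies on line WU with WE:EU = 1:3 ⇒ E = (15/8, 23/8)
3. S lies on line DH with DS:SH = 4:5 ⇒ S = (0, 4/9)
through S parallel to ZU: direction (1/2, 5/2); meets EH at V = (5/36, 41/36)
V = E + t·(H−E) with t = 25/27

t = 25/27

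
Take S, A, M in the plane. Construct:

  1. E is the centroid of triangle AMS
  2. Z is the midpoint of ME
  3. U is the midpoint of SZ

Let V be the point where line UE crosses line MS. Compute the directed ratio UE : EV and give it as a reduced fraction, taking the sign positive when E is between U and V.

UE:EV = -3/4

Assign S = (0, 0), A = (1, 0), M = (0, 1) — the answer is frame-independent, so this choice is without loss of generality.
1. E is the centroid of triangle AMS ⇒ E = (1/3, 1/3)
2. Z is the midpoint of ME ⇒ Z = (1/6, 2/3)
3. U is the midpoint of SZ ⇒ U = (1/12, 1/3)
line UE meets MS at V = (0, 1/3)
E = U + t·(V−U) with t = -3, so UE:EV = -3:4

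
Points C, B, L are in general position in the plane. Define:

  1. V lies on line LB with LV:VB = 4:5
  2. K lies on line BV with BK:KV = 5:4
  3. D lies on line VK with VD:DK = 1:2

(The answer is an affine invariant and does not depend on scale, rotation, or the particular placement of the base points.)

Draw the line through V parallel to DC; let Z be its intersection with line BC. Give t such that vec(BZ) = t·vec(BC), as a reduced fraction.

t = 27/23

Work in coordinates with C = (0, 0), B = (1, 0), L = (0, 1).
1. V lies on line LB with LV:VB = 4:5 ⇒ V = (4/9, 5/9)
2. K lies on line BV with BK:KV = 5:4 ⇒ K = (56/81, 25/81)
3. D lies on line VK with VD:DK = 1:2 ⇒ D = (128/243, 115/243)
through V parallel to DC: direction (-128/243, -115/243); meets BC at Z = (-4/23, 0)
Z = B + t·(C−B) with t = 27/23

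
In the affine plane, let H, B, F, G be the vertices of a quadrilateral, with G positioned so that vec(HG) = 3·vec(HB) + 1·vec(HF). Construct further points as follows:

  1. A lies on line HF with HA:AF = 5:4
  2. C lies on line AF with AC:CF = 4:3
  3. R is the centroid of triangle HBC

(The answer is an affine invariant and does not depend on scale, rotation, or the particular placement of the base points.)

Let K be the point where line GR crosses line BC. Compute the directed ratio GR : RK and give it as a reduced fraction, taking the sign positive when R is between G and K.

GR:RK = -182/17

Work in coordinates with H = (0, 0), B = (1, 0), F = (0, 1), G = (3, 1).
1. A lies on line HF with HA:AF = 5:4 ⇒ A = (0, 5/9)
2. C lies on line AF with AC:CF = 4:3 ⇒ C = (0, 17/21)
3. R is the centroid of triangle HBC ⇒ R = (1/3, 17/63)
line GR meets BC at K = (53/91, 646/1911)
R = G + t·(K−G) with t = 182/165, so GR:RK = 182/165:-17/165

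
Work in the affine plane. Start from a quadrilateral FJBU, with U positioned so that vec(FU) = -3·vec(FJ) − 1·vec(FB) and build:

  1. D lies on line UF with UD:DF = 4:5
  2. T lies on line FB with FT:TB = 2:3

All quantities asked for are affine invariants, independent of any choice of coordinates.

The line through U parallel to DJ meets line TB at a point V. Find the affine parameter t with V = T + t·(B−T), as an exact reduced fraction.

Work in coordinates with F = (0, 0), J = (1, 0), B = (0, 1), U = (-3, -1).
1. D lies on line UF with UD:DF = 4:5 ⇒ D = (-5/3, -5/9)
2. T lies on line FB with FT:TB = 2:3 ⇒ T = (0, 2/5)
through U parallel to DJ: direction (8/3, 5/9); meets TB at V = (0, -3/8)
V = T + t·(B−T) with t = -31/24

t = -31/24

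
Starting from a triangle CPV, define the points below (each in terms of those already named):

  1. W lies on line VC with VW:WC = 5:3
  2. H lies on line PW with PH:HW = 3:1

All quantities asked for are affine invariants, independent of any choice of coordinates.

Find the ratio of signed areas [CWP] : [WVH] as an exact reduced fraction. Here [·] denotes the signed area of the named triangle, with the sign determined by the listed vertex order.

Work in coordinates with C = (0, 0), P = (1, 0), V = (0, 1).
1. W lies on line VC with VW:WC = 5:3 ⇒ W = (0, 3/8)
2. H lies on line PW with PH:HW = 3:1 ⇒ H = (1/4, 9/32)
2·[CWP] = -3/8, 2·[WVH] = -5/32
[CWP]:[WVH] = -3/8:-5/32 = 12/5

[CWP]:[WVH] = 12/5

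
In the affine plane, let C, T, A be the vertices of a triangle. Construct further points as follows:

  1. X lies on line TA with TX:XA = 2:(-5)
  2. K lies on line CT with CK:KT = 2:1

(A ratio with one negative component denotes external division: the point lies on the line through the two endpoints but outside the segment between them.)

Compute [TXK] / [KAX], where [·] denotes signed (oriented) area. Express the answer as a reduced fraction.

[TXK]:[KAX] = 2/5

Assign C = (0, 0), T = (1, 0), A = (0, 1) — the answer is frame-independent, so this choice is without loss of generality.
1. X lies on line TA with TX:XA = 2:(-5) ⇒ X = (5/3, -2/3)
2. K lies on line CT with CK:KT = 2:1 ⇒ K = (2/3, 0)
2·[TXK] = -2/9, 2·[KAX] = -5/9
[TXK]:[KAX] = -2/9:-5/9 = 2/5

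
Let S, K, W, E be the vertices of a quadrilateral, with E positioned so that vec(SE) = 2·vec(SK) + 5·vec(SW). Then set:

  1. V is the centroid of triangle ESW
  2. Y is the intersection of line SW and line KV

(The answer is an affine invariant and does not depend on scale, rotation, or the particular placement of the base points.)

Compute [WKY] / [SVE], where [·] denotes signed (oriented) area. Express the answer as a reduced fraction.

Work in coordinates with S = (0, 0), K = (1, 0), W = (0, 1), E = (2, 5).
1. V is the centroid of triangle ESW ⇒ V = (2/3, 2)
2. Y is the intersection of line SW and line KV ⇒ Y = (0, 6)
2·[WKY] = 5, 2·[SVE] = -2/3
[WKY]:[SVE] = 5:-2/3 = -15/2

[WKY]:[SVE] = -15/2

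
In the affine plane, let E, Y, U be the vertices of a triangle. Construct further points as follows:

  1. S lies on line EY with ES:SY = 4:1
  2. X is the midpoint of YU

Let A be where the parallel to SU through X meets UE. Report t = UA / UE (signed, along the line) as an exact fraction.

t = -1/8

Set E = (0, 0), Y = (1, 0), U = (0, 1); any affine frame gives the same invariant.
1. S lies on line EY with ES:SY = 4:1 ⇒ S = (4/5, 0)
2. X is the midpoint of YU ⇒ X = (1/2, 1/2)
through X parallel to SU: direction (-4/5, 1); meets UE at A = (0, 9/8)
A = U + t·(E−U) with t = -1/8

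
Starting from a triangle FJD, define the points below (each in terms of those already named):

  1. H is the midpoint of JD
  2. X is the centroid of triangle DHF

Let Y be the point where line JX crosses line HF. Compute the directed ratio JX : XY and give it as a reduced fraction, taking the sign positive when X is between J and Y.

JX:XY = -4

Choose coordinates F = (0, 0), J = (1, 0), D = (0, 1).
1. H is the midpoint of JD ⇒ H = (1/2, 1/2)
2. X is the centroid of triangle DHF ⇒ X = (1/6, 1/2)
line JX meets HF at Y = (3/8, 3/8)
X = J + t·(Y−J) with t = 4/3, so JX:XY = 4/3:-1/3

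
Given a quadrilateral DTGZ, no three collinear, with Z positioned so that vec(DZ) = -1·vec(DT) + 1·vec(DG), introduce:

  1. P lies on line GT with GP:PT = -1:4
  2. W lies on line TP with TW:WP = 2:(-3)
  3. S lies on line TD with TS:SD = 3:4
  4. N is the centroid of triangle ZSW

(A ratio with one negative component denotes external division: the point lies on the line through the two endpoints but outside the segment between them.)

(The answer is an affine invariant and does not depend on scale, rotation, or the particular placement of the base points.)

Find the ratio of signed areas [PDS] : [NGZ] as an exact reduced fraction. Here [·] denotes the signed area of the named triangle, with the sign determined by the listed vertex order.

Set D = (0, 0), T = (1, 0), G = (0, 1), Z = (-1, 1); any affine frame gives the same invariant.
1. P lies on line GT with GP:PT = -1:4 ⇒ P = (-1/3, 4/3)
2. W lies on line TP with TW:WP = 2:(-3) ⇒ W = (11/3, -8/3)
3. S lies on line TD with TS:SD = 3:4 ⇒ S = (4/7, 0)
4. N is the centroid of triangle ZSW ⇒ N = (68/63, -5/9)
2·[PDS] = 16/21, 2·[NGZ] = 14/9
[PDS]:[NGZ] = 16/21:14/9 = 24/49

[PDS]:[NGZ] = 24/49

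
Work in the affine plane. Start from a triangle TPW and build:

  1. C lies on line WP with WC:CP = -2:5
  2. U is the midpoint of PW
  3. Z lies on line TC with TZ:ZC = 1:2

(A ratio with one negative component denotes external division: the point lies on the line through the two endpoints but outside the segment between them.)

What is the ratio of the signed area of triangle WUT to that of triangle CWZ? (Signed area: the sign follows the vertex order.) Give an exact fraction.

Assign T = (0, 0), P = (1, 0), W = (0, 1) — the answer is frame-independent, so this choice is without loss of generality.
1. C lies on line WP with WC:CP = -2:5 ⇒ C = (-2/3, 5/3)
2. U is the midpoint of PW ⇒ U = (1/2, 1/2)
3. Z lies on line TC with TZ:ZC = 1:2 ⇒ Z = (-2/9, 5/9)
2·[WUT] = -1/2, 2·[CWZ] = -4/9
[WUT]:[CWZ] = -1/2:-4/9 = 9/8

[WUT]:[CWZ] = 9/8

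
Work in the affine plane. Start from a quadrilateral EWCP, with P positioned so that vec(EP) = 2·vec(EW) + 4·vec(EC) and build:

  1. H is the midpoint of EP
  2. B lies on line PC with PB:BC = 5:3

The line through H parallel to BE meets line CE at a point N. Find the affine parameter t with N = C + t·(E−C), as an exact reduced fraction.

t = 11/6

Choose coordinates E = (0, 0), W = (1, 0), C = (0, 1), P = (2, 4).
1. H is the midpoint of EP ⇒ H = (1, 2)
2. B lies on line PC with PB:BC = 5:3 ⇒ B = (3/4, 17/8)
through H parallel to BE: direction (-3/4, -17/8); meets CE at N = (0, -5/6)
N = C + t·(E−C) with t = 11/6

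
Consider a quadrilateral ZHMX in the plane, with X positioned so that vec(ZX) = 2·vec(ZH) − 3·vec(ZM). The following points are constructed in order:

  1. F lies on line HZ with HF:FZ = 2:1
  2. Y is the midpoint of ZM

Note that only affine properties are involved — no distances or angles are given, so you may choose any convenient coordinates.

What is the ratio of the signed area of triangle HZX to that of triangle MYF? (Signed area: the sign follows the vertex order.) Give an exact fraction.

Work in coordinates with Z = (0, 0), H = (1, 0), M = (0, 1), X = (2, -3).
1. F lies on line HZ with HF:FZ = 2:1 ⇒ F = (1/3, 0)
2. Y is the midpoint of ZM ⇒ Y = (0, 1/2)
2·[HZX] = 3, 2·[MYF] = 1/6
[HZX]:[MYF] = 3:1/6 = 18

[HZX]:[MYF] = 18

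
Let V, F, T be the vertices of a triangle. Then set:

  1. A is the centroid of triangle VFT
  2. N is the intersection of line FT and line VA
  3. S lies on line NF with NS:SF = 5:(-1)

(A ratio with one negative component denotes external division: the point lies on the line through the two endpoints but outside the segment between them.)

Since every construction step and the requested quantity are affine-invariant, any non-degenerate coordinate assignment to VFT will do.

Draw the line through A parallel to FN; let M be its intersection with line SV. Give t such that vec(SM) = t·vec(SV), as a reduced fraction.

t = 1/3

Assign V = (0, 0), F = (1, 0), T = (0, 1) — the answer is frame-independent, so this choice is without loss of generality.
1. A is the centroid of triangle VFT ⇒ A = (1/3, 1/3)
2. N is the intersection of line FT and line VA ⇒ N = (1/2, 1/2)
3. S lies on line NF with NS:SF = 5:(-1) ⇒ S = (9/8, -1/8)
through A parallel to FN: direction (-1/2, 1/2); meets SV at M = (3/4, -1/12)
M = S + t·(V−S) with t = 1/3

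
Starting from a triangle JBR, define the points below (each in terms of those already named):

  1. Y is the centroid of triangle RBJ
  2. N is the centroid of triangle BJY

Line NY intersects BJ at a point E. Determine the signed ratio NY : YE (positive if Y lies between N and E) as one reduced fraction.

NY:YE = -2/3

Assign J = (0, 0), B = (1, 0), R = (0, 1) — the answer is frame-independent, so this choice is without loss of generality.
1. Y is the centroid of triangle RBJ ⇒ Y = (1/3, 1/3)
2. N is the centroid of triangle BJY ⇒ N = (4/9, 1/9)
line NY meets BJ at E = (1/2, 0)
Y = N + t·(E−N) with t = -2, so NY:YE = -2:3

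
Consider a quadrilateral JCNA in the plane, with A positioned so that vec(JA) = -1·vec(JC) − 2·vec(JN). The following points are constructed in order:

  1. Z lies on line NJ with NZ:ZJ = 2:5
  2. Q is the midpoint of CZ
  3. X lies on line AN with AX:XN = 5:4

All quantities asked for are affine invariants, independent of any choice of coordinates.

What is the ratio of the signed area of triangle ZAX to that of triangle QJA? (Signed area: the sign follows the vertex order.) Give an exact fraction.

[ZAX]:[QJA] = -20/81

Set J = (0, 0), C = (1, 0), N = (0, 1), A = (-1, -2); any affine frame gives the same invariant.
1. Z lies on line NJ with NZ:ZJ = 2:5 ⇒ Z = (0, 5/7)
2. Q is the midpoint of CZ ⇒ Q = (1/2, 5/14)
3. X lies on line AN with AX:XN = 5:4 ⇒ X = (-4/9, -1/3)
2·[ZAX] = -10/63, 2·[QJA] = 9/14
[ZAX]:[QJA] = -10/63:9/14 = -20/81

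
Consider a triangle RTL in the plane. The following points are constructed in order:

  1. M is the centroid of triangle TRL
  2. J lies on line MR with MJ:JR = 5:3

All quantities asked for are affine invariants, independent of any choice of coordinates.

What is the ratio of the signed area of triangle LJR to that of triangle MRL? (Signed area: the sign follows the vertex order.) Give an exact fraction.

Choose coordinates R = (0, 0), T = (1, 0), L = (0, 1).
1. M is the centroid of triangle TRL ⇒ M = (1/3, 1/3)
2. J lies on line MR with MJ:JR = 5:3 ⇒ J = (1/8, 1/8)
2·[LJR] = -1/8, 2·[MRL] = -1/3
[LJR]:[MRL] = -1/8:-1/3 = 3/8

[LJR]:[MRL] = 3/8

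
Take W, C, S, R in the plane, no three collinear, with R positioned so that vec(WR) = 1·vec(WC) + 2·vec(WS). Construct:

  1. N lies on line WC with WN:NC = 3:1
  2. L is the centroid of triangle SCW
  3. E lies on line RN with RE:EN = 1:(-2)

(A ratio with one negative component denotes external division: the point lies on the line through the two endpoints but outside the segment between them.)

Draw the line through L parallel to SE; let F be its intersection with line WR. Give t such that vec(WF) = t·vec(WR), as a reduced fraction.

Set W = (0, 0), C = (1, 0), S = (0, 1), R = (1, 2); any affine frame gives the same invariant.
1. N lies on line WC with WN:NC = 3:1 ⇒ N = (3/4, 0)
2. L is the centroid of triangle SCW ⇒ L = (1/3, 1/3)
3. E lies on line RN with RE:EN = 1:(-2) ⇒ E = (5/4, 4)
through L parallel to SE: direction (5/4, 3); meets WR at F = (7/6, 7/3)
F = W + t·(R−W) with t = 7/6

t = 7/6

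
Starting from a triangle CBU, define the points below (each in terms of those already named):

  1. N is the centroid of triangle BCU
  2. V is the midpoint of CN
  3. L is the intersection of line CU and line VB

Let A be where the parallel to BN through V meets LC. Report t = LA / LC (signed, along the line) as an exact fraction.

t = -1/4

Work in coordinates with C = (0, 0), B = (1, 0), U = (0, 1).
1. N is the centroid of triangle BCU ⇒ N = (1/3, 1/3)
2. V is the midpoint of CN ⇒ V = (1/6, 1/6)
3. L is the intersection of line CU and line VB ⇒ L = (0, 1/5)
through V parallel to BN: direction (-2/3, 1/3); meets LC at A = (0, 1/4)
A = L + t·(C−L) with t = -1/4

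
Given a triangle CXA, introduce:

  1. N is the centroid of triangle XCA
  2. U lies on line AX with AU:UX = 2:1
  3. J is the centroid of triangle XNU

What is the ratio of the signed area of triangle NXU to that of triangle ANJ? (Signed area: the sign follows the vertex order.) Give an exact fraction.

Choose coordinates C = (0, 0), X = (1, 0), A = (0, 1).
1. N is the centroid of triangle XCA ⇒ N = (1/3, 1/3)
2. U lies on line AX with AU:UX = 2:1 ⇒ U = (2/3, 1/3)
3. J is the centroid of triangle XNU ⇒ J = (2/3, 2/9)
2·[NXU] = 1/9, 2·[ANJ] = 5/27
[NXU]:[ANJ] = 1/9:5/27 = 3/5

[NXU]:[ANJ] = 3/5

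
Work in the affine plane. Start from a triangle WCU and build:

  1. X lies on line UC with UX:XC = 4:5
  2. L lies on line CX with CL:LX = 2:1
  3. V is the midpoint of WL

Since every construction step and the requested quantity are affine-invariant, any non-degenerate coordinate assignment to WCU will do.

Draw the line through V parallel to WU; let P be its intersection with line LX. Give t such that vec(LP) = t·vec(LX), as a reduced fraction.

t = 17/10

Choose coordinates W = (0, 0), C = (1, 0), U = (0, 1).
1. X lies on line UC with UX:XC = 4:5 ⇒ X = (4/9, 5/9)
2. L lies on line CX with CL:LX = 2:1 ⇒ L = (17/27, 10/27)
3. V is the midpoint of WL ⇒ V = (17/54, 5/27)
through V parallel to WU: direction (0, 1); meets LX at P = (17/54, 37/54)
P = L + t·(X−L) with t = 17/10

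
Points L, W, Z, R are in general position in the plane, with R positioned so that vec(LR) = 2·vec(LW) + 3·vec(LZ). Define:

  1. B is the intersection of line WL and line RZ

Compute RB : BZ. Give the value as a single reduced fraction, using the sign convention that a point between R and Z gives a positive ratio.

Choose coordinates L = (0, 0), W = (1, 0), Z = (0, 1), R = (2, 3).
1. B is the intersection of line WL and line RZ ⇒ B = (-1, 0)
B = R + t·(Z−R) with t = 3/2, so RB:BZ = t:(1−t) = 3/2:-1/2

RB:BZ = -3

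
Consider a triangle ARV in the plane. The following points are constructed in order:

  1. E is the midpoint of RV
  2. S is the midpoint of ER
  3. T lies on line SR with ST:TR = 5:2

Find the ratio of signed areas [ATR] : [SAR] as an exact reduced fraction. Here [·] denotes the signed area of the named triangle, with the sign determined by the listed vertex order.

Assign A = (0, 0), R = (1, 0), V = (0, 1) — the answer is frame-independent, so this choice is without loss of generality.
1. E is the midpoint of RV ⇒ E = (1/2, 1/2)
2. S is the midpoint of ER ⇒ S = (3/4, 1/4)
3. T lies on line SR with ST:TR = 5:2 ⇒ T = (13/14, 1/14)
2·[ATR] = -1/14, 2·[SAR] = 1/4
[ATR]:[SAR] = -1/14:1/4 = -2/7

[ATR]:[SAR] = -2/7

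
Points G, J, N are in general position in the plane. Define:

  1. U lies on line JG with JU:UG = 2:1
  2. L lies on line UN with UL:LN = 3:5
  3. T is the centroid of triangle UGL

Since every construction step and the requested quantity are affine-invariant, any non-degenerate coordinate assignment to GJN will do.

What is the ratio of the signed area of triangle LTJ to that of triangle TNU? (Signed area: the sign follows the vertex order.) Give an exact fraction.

[LTJ]:[TNU] = -15/8

Choose coordinates G = (0, 0), J = (1, 0), N = (0, 1).
1. U lies on line JG with JU:UG = 2:1 ⇒ U = (1/3, 0)
2. L lies on line UN with UL:LN = 3:5 ⇒ L = (5/24, 3/8)
3. T is the centroid of triangle UGL ⇒ T = (13/72, 1/8)
2·[LTJ] = 5/24, 2·[TNU] = -1/9
[LTJ]:[TNU] = 5/24:-1/9 = -15/8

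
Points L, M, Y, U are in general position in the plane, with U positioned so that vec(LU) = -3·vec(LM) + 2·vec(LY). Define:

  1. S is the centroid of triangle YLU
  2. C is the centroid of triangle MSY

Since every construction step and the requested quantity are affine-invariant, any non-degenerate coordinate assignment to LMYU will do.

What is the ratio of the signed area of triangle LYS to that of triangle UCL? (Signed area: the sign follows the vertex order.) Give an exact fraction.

[LYS]:[UCL] = -1/2

Set L = (0, 0), M = (1, 0), Y = (0, 1), U = (-3, 2); any affine frame gives the same invariant.
1. S is the centroid of triangle YLU ⇒ S = (-1, 1)
2. C is the centroid of triangle MSY ⇒ C = (0, 2/3)
2·[LYS] = 1, 2·[UCL] = -2
[LYS]:[UCL] = 1:-2 = -1/2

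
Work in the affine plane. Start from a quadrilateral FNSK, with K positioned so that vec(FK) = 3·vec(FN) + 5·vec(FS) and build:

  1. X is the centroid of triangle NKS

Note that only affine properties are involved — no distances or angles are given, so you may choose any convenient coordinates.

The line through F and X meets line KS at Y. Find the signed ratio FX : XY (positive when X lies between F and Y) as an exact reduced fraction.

Choose coordinates F = (0, 0), N = (1, 0), S = (0, 1), K = (3, 5).
1. X is the centroid of triangle NKS ⇒ X = (4/3, 2)
line FX meets KS at Y = (6, 9)
X = F + t·(Y−F) with t = 2/9, so FX:XY = 2/9:7/9

FX:XY = 2/7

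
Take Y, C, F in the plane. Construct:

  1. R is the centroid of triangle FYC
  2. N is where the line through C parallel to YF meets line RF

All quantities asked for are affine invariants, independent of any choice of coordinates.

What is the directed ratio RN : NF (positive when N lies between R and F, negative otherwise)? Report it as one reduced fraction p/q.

RN:NF = -2/3

Set Y = (0, 0), C = (1, 0), F = (0, 1); any affine frame gives the same invariant.
1. R is the centroid of triangle FYC ⇒ R = (1/3, 1/3)
2. N is where the line through C parallel to YF meets line RF ⇒ N = (1, -1)
N = R + t·(F−R) with t = -2, so RN:NF = t:(1−t) = -2:3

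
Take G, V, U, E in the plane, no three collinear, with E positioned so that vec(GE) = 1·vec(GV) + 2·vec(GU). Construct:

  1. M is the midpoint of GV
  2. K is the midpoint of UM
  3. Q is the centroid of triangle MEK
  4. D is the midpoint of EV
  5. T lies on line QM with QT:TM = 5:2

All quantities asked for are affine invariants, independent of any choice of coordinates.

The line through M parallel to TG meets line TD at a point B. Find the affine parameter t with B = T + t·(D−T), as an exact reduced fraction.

t = -5/12

Choose coordinates G = (0, 0), V = (1, 0), U = (0, 1), E = (1, 2).
1. M is the midpoint of GV ⇒ M = (1/2, 0)
2. K is the midpoint of UM ⇒ K = (1/4, 1/2)
3. Q is the centroid of triangle MEK ⇒ Q = (7/12, 5/6)
4. D is the midpoint of EV ⇒ D = (1, 1)
5. T lies on line QM with QT:TM = 5:2 ⇒ T = (11/21, 5/21)
through M parallel to TG: direction (-11/21, -5/21); meets TD at B = (41/126, -5/63)
B = T + t·(D−T) with t = -5/12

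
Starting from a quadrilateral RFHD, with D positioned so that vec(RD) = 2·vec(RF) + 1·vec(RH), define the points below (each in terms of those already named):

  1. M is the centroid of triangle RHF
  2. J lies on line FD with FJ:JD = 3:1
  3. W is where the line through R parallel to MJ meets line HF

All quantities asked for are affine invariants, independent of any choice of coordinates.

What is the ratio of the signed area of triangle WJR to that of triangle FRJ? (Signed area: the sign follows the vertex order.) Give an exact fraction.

Assign R = (0, 0), F = (1, 0), H = (0, 1), D = (2, 1) — the answer is frame-independent, so this choice is without loss of generality.
1. M is the centroid of triangle RHF ⇒ M = (1/3, 1/3)
2. J lies on line FD with FJ:JD = 3:1 ⇒ J = (7/4, 3/4)
3. W is where the line through R parallel to MJ meets line HF ⇒ W = (17/22, 5/22)
2·[WJR] = 2/11, 2·[FRJ] = -3/4
[WJR]:[FRJ] = 2/11:-3/4 = -8/33

[WJR]:[FRJ] = -8/33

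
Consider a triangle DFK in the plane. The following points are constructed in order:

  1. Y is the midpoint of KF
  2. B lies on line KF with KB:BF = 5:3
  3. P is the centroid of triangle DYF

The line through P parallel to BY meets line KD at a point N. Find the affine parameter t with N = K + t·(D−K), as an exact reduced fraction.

t = 1/3

Choose coordinates D = (0, 0), F = (1, 0), K = (0, 1).
1. Y is the midpoint of KF ⇒ Y = (1/2, 1/2)
2. B lies on line KF with KB:BF = 5:3 ⇒ B = (5/8, 3/8)
3. P is the centroid of triangle DYF ⇒ P = (1/2, 1/6)
through P parallel to BY: direction (-1/8, 1/8); meets KD at N = (0, 2/3)
N = K + t·(D−K) with t = 1/3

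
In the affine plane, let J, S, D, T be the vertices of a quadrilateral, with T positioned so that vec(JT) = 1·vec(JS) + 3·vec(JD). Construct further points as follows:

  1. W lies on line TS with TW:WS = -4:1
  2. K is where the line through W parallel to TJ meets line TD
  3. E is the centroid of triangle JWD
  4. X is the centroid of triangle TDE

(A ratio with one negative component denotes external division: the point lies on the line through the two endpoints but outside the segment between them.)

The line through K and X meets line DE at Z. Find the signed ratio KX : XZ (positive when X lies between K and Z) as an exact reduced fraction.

KX:XZ = 14

Work in coordinates with J = (0, 0), S = (1, 0), D = (0, 1), T = (1, 3).
1. W lies on line TS with TW:WS = -4:1 ⇒ W = (1, -1)
2. K is where the line through W parallel to TJ meets line TD ⇒ K = (5, 11)
3. E is the centroid of triangle JWD ⇒ E = (1/3, 0)
4. X is the centroid of triangle TDE ⇒ X = (4/9, 4/3)
line KX meets DE at Z = (5/42, 9/14)
X = K + t·(Z−K) with t = 14/15, so KX:XZ = 14/15:1/15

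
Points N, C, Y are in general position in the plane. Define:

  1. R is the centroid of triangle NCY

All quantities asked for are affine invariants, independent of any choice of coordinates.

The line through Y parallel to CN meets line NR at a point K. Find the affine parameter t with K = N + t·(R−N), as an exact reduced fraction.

t = 3

Set N = (0, 0), C = (1, 0), Y = (0, 1); any affine frame gives the same invariant.
1. R is the centroid of triangle NCY ⇒ R = (1/3, 1/3)
through Y parallel to CN: direction (-1, 0); meets NR at K = (1, 1)
K = N + t·(R−N) with t = 3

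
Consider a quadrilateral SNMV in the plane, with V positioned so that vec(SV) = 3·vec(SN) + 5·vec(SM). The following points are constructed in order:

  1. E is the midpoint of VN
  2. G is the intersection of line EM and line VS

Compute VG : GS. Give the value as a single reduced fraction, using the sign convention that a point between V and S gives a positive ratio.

Assign S = (0, 0), N = (1, 0), M = (0, 1), V = (3, 5) — the answer is frame-independent, so this choice is without loss of generality.
1. E is the midpoint of VN ⇒ E = (2, 5/2)
2. G is the intersection of line EM and line VS ⇒ G = (12/11, 20/11)
G = V + t·(S−V) with t = 7/11, so VG:GS = t:(1−t) = 7/11:4/11

VG:GS = 7/4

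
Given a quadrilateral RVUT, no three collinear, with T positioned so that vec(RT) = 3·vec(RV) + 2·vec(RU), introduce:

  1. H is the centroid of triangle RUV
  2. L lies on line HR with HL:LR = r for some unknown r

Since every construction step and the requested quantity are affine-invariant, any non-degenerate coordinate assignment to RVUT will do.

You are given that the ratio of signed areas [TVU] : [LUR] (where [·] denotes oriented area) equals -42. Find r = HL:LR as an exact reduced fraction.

Set R = (0, 0), V = (1, 0), U = (0, 1), T = (3, 2); any affine frame gives the same invariant.
1. H is the centroid of triangle RUV ⇒ H = (1/3, 1/3)
2. With HL:LR = r, write λ = r/(r+1) so L = H + λ·(R−H); L is affine-linear in λ
Every point depending on L is an affine combination of L and λ-independent points, so each such coordinate is linear in λ; the λ² term in each signed area is a multiple of (R−H)×(R−H) = 0, so 2·[TVU] and 2·[LUR] are each linear in λ. Evaluating at λ=0 and λ=1:
  2·[TVU] = -4,   2·[LUR] = -1/3·λ + 1/3
So [TVU]:[LUR] = (-4) / (-1/3·λ + 1/3). Setting this equal to -42:
  -4 = -42·(-1/3·λ + 1/3)  ⇒  λ = 5/7
Then r = λ/(1−λ) = (5/7)/(2/7) = 5/2. Check: with r = 5/2, L = (2/21, 2/21) and [TVU]:[LUR] = -42 as required.

r = 5/2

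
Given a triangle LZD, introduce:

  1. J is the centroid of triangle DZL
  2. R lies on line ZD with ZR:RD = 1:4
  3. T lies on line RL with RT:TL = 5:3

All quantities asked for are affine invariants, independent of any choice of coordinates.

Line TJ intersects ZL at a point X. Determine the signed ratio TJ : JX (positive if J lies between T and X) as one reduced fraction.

TJ:JX = -31/40

Set L = (0, 0), Z = (1, 0), D = (0, 1); any affine frame gives the same invariant.
1. J is the centroid of triangle DZL ⇒ J = (1/3, 1/3)
2. R lies on line ZD with ZR:RD = 1:4 ⇒ R = (4/5, 1/5)
3. T lies on line RL with RT:TL = 5:3 ⇒ T = (3/10, 3/40)
line TJ meets ZL at X = (9/31, 0)
J = T + t·(X−T) with t = -31/9, so TJ:JX = -31/9:40/9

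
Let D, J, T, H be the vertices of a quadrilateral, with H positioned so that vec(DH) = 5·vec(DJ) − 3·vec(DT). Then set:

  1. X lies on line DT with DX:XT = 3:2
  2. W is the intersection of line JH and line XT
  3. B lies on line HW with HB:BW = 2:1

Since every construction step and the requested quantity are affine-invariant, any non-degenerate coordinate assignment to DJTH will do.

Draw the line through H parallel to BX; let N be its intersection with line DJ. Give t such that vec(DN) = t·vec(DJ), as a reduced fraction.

Set D = (0, 0), J = (1, 0), T = (0, 1), H = (5, -3); any affine frame gives the same invariant.
1. X lies on line DT with DX:XT = 3:2 ⇒ X = (0, 3/5)
2. W is the intersection of line JH and line XT ⇒ W = (0, 3/4)
3. B lies on line HW with HB:BW = 2:1 ⇒ B = (5/3, -1/2)
through H parallel to BX: direction (-5/3, 11/10); meets DJ at N = (5/11, 0)
N = D + t·(J−D) with t = 5/11

t = 5/11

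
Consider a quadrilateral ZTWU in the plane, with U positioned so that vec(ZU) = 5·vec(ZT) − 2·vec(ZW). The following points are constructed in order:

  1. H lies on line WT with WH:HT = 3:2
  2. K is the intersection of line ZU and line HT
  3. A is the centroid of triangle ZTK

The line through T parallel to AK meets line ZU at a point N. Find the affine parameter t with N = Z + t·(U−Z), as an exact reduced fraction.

Work in coordinates with Z = (0, 0), T = (1, 0), W = (0, 1), U = (5, -2).
1. H lies on line WT with WH:HT = 3:2 ⇒ H = (3/5, 2/5)
2. K is the intersection of line ZU and line HT ⇒ K = (5/3, -2/3)
3. A is the centroid of triangle ZTK ⇒ A = (8/9, -2/9)
through T parallel to AK: direction (7/9, -4/9); meets ZU at N = (10/3, -4/3)
N = Z + t·(U−Z) with t = 2/3

t = 2/3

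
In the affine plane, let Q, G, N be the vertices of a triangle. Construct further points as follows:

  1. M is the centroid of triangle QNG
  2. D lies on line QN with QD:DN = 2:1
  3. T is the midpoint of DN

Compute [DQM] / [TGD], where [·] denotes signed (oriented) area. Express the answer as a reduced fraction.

Set Q = (0, 0), G = (1, 0), N = (0, 1); any affine frame gives the same invariant.
1. M is the centroid of triangle QNG ⇒ M = (1/3, 1/3)
2. D lies on line QN with QD:DN = 2:1 ⇒ D = (0, 2/3)
3. T is the midpoint of DN ⇒ T = (0, 5/6)
2·[DQM] = 2/9, 2·[TGD] = -1/6
[DQM]:[TGD] = 2/9:-1/6 = -4/3

[DQM]:[TGD] = -4/3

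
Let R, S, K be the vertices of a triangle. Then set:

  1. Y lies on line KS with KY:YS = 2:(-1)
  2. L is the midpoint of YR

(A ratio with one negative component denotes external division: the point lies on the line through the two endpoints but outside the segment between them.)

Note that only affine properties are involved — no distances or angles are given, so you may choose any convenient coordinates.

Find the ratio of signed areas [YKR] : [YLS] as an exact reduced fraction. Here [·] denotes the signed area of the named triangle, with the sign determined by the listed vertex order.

[YKR]:[YLS] = -4

Work in coordinates with R = (0, 0), S = (1, 0), K = (0, 1).
1. Y lies on line KS with KY:YS = 2:(-1) ⇒ Y = (2, -1)
2. L is the midpoint of YR ⇒ L = (1, -1/2)
2·[YKR] = 2, 2·[YLS] = -1/2
[YKR]:[YLS] = 2:-1/2 = -4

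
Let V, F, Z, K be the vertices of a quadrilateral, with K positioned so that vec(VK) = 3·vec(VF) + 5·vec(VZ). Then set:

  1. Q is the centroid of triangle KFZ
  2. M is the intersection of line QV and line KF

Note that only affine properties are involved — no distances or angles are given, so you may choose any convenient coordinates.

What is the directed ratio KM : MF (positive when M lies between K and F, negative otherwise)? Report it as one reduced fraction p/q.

KM:MF = 1/3

Assign V = (0, 0), F = (1, 0), Z = (0, 1), K = (3, 5) — the answer is frame-independent, so this choice is without loss of generality.
1. Q is the centroid of triangle KFZ ⇒ Q = (4/3, 2)
2. M is the intersection of line QV and line KF ⇒ M = (5/2, 15/4)
M = K + t·(F−K) with t = 1/4, so KM:MF = t:(1−t) = 1/4:3/4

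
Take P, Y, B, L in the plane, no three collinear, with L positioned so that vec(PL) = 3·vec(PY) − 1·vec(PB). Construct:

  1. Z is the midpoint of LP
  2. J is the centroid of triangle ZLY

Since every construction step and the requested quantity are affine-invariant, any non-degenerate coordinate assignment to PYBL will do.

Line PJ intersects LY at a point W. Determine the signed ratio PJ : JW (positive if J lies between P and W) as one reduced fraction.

Assign P = (0, 0), Y = (1, 0), B = (0, 1), L = (3, -1) — the answer is frame-independent, so this choice is without loss of generality.
1. Z is the midpoint of LP ⇒ Z = (3/2, -1/2)
2. J is the centroid of triangle ZLY ⇒ J = (11/6, -1/2)
line PJ meets LY at W = (11/5, -3/5)
J = P + t·(W−P) with t = 5/6, so PJ:JW = 5/6:1/6

PJ:JW = 5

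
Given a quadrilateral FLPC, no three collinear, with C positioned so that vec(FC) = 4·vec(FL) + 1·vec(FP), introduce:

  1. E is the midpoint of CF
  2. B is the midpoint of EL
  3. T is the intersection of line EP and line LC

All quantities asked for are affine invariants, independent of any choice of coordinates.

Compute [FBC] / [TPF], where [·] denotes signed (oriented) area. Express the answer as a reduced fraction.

[FBC]:[TPF] = 7/32

Assign F = (0, 0), L = (1, 0), P = (0, 1), C = (4, 1) — the answer is frame-independent, so this choice is without loss of generality.
1. E is the midpoint of CF ⇒ E = (2, 1/2)
2. B is the midpoint of EL ⇒ B = (3/2, 1/4)
3. T is the intersection of line EP and line LC ⇒ T = (16/7, 3/7)
2·[FBC] = 1/2, 2·[TPF] = 16/7
[FBC]:[TPF] = 1/2:16/7 = 7/32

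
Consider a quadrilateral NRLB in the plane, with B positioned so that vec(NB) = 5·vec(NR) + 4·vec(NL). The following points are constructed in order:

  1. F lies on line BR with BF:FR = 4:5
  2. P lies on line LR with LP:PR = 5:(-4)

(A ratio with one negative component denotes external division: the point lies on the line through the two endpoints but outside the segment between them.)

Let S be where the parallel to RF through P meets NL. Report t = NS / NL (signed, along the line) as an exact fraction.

Assign N = (0, 0), R = (1, 0), L = (0, 1), B = (5, 4) — the answer is frame-independent, so this choice is without loss of generality.
1. F lies on line BR with BF:FR = 4:5 ⇒ F = (29/9, 20/9)
2. P lies on line LR with LP:PR = 5:(-4) ⇒ P = (5, -4)
through P parallel to RF: direction (20/9, 20/9); meets NL at S = (0, -9)
S = N + t·(L−N) with t = -9

t = -9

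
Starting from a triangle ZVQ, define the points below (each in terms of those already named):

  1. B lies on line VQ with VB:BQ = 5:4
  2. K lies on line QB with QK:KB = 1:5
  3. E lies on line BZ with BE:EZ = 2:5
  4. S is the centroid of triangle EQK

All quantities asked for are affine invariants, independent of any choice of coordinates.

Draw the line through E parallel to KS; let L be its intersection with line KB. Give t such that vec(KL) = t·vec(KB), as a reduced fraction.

Set Z = (0, 0), V = (1, 0), Q = (0, 1); any affine frame gives the same invariant.
1. B lies on line VQ with VB:BQ = 5:4 ⇒ B = (4/9, 5/9)
2. K lies on line QB with QK:KB = 1:5 ⇒ K = (2/27, 25/27)
3. E lies on line BZ with BE:EZ = 2:5 ⇒ E = (20/63, 25/63)
4. S is the centroid of triangle EQK ⇒ S = (74/567, 439/567)
through E parallel to KS: direction (32/567, -86/567); meets KB at L = (4/27, 23/27)
L = K + t·(B−K) with t = 1/5

t = 1/5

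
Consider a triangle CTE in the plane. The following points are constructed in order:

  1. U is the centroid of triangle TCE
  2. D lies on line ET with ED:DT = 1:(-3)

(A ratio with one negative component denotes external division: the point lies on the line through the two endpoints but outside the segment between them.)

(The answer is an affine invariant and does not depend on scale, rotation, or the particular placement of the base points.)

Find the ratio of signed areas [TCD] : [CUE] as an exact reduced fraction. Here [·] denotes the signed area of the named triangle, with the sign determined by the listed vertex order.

[TCD]:[CUE] = -9/2

Set C = (0, 0), T = (1, 0), E = (0, 1); any affine frame gives the same invariant.
1. U is the centroid of triangle TCE ⇒ U = (1/3, 1/3)
2. D lies on line ET with ED:DT = 1:(-3) ⇒ D = (-1/2, 3/2)
2·[TCD] = -3/2, 2·[CUE] = 1/3
[TCD]:[CUE] = -3/2:1/3 = -9/2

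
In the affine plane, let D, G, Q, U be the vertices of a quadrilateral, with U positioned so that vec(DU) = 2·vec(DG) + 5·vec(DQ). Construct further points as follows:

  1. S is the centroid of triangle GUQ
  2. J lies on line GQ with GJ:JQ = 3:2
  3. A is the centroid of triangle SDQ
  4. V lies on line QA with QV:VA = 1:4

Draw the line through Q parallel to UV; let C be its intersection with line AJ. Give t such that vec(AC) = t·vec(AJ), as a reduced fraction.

t = -50/39

Set D = (0, 0), G = (1, 0), Q = (0, 1), U = (2, 5); any affine frame gives the same invariant.
1. S is the centroid of triangle GUQ ⇒ S = (1, 2)
2. J lies on line GQ with GJ:JQ = 3:2 ⇒ J = (2/5, 3/5)
3. A is the centroid of triangle SDQ ⇒ A = (1/3, 1)
4. V lies on line QA with QV:VA = 1:4 ⇒ V = (1/15, 1)
through Q parallel to UV: direction (-29/15, -4); meets AJ at C = (29/117, 59/39)
C = A + t·(J−A) with t = -50/39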